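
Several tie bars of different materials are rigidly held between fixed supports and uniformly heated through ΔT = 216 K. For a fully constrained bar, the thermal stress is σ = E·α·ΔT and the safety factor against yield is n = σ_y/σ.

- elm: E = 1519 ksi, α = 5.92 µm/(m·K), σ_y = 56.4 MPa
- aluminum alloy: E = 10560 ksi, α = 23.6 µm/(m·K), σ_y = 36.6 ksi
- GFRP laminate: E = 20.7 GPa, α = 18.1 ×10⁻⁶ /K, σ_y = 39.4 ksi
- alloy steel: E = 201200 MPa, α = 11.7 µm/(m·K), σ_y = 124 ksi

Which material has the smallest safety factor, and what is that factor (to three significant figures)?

aluminum alloy, n = 0.680

In consistent units (E in GPa, α in ×10⁻⁶/K, σ_y in MPa):
  elm: E = 10.47, α = 5.92, σ_y = 56.40 → σ = 13.4 MPa, n = 4.21
  aluminum alloy: E = 72.81, α = 23.6, σ_y = 252.3 → σ = 371 MPa, n = 0.680
  GFRP laminate: E = 20.70, α = 18.1, σ_y = 271.7 → σ = 80.9 MPa, n = 3.36
  alloy steel: E = 201.2, α = 11.7, σ_y = 855.0 → σ = 508 MPa, n = 1.68
The minimum is aluminum alloy at n = 0.680.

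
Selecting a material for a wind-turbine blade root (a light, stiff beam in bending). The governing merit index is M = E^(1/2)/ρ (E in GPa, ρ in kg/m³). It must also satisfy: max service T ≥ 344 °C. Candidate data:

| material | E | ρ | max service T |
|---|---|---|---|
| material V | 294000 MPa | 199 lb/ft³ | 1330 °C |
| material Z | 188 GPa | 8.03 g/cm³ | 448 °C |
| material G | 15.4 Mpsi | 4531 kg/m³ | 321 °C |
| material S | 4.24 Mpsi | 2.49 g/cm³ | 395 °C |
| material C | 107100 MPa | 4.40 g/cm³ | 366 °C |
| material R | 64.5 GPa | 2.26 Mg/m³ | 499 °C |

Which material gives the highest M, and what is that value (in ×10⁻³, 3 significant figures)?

Screen on constraints: max service T ≥ 344 °C. Survivors: material V, material Z, material S, material C, material R.
After converting to SI:
  material V: E = 294.0 GPa, ρ = 3188 kg/m³
  material Z: E = 188.0 GPa, ρ = 8030 kg/m³
  material S: E = 29.23 GPa, ρ = 2490 kg/m³
  material C: E = 107.1 GPa, ρ = 4400 kg/m³
  material R: E = 64.50 GPa, ρ = 2260 kg/m³
  material V: M = 5.38×10⁻³
  material R: M = 3.55×10⁻³
  material C: M = 2.35×10⁻³
  material S: M = 2.17×10⁻³
  material Z: M = 1.71×10⁻³
Highest index: material V.

material V, M = 5.38×10⁻³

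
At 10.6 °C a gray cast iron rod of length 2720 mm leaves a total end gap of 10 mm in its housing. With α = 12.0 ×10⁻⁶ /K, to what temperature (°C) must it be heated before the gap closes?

317 °C

α·L₀·ΔT = 10.0 mm ⇒ ΔT = 10.0 / (12.0×10⁻⁶ × 2720.0) = 306.4 K.
T = 10.6 + 306.4 = 317.0 °C.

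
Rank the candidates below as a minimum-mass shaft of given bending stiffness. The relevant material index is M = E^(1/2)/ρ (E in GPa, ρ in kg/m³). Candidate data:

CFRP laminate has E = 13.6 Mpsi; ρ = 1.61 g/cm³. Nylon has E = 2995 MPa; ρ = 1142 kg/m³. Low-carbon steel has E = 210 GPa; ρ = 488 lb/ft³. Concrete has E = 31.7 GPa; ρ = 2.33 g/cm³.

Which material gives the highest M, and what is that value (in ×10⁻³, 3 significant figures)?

CFRP laminate, M = 6.01×10⁻³

After converting to SI:
  CFRP laminate: E = 93.77 GPa, ρ = 1610 kg/m³
  nylon: E = 2.995 GPa, ρ = 1142 kg/m³
  low-carbon steel: E = 210.0 GPa, ρ = 7817 kg/m³
  concrete: E = 31.70 GPa, ρ = 2330 kg/m³
  CFRP laminate: M = 6.01×10⁻³
  concrete: M = 2.42×10⁻³
  low-carbon steel: M = 1.85×10⁻³
  nylon: M = 1.52×10⁻³
CFRP laminate ranks first.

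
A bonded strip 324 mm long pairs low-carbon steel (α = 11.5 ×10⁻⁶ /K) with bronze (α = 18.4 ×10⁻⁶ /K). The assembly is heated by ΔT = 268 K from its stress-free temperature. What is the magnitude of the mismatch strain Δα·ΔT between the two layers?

1.85×10⁻³

Δα = |11.5 − 18.4|×10⁻⁶/K = 6.90×10⁻⁶/K.
Mismatch strain = Δα·ΔT = 6.90×10⁻⁶ × 268.0 = 1.85×10⁻³.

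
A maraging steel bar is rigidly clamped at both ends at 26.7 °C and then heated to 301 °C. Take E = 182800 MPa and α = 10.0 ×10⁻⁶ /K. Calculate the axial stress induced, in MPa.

501 MPa

E = 182800 MPa = 182.8 GPa.
ΔT = 274.3 K. Constrained thermal stress σ = E·α·ΔT = 182.8×10³ MPa × 10.0×10⁻⁶ × 274.3 = 501 MPa (compressive).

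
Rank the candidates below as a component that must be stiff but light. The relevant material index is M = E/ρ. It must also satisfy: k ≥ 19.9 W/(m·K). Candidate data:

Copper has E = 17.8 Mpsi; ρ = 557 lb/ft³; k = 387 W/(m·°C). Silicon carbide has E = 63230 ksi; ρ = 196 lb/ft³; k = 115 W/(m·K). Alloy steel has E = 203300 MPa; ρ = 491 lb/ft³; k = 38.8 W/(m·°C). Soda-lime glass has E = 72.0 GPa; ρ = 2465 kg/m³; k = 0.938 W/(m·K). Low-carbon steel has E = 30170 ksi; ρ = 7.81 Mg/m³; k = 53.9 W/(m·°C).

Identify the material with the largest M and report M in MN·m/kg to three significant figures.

Screen on constraints: k ≥ 19.9 W/(m·K). Survivors: copper, silicon carbide, alloy steel, low-carbon steel.
Convert each candidate to consistent units, then evaluate M:
  copper: E = 122.7 GPa, ρ = 8922 kg/m³
  silicon carbide: E = 436.0 GPa, ρ = 3140 kg/m³
  alloy steel: E = 203.3 GPa, ρ = 7865 kg/m³
  low-carbon steel: E = 208.0 GPa, ρ = 7810 kg/m³
  silicon carbide: M = 139 MN·m/kg
  low-carbon steel: M = 26.6 MN·m/kg
  alloy steel: M = 25.8 MN·m/kg
  copper: M = 13.8 MN·m/kg
Silicon carbide ranks first.

silicon carbide, M = 139 MN·m/kg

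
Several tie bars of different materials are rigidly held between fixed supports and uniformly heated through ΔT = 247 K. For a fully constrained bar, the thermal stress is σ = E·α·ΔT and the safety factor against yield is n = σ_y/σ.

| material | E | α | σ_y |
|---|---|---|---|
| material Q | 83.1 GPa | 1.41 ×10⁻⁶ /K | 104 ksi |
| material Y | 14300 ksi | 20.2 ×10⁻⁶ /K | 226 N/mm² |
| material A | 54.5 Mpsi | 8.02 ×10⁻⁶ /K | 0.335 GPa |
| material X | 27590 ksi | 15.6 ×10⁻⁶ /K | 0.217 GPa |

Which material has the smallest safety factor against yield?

In consistent units (E in GPa, α in ×10⁻⁶/K, σ_y in MPa):
  material Q: E = 83.10, α = 1.41, σ_y = 717.1 → σ = 28.9 MPa, n = 24.8
  material Y: E = 98.60, α = 20.2, σ_y = 226.0 → σ = 492 MPa, n = 0.459
  material A: E = 375.8, α = 8.02, σ_y = 335.0 → σ = 744 MPa, n = 0.450
  material X: E = 190.2, α = 15.6, σ_y = 217.0 → σ = 733 MPa, n = 0.296
Material X has the lowest safety factor, n = 0.296.

material X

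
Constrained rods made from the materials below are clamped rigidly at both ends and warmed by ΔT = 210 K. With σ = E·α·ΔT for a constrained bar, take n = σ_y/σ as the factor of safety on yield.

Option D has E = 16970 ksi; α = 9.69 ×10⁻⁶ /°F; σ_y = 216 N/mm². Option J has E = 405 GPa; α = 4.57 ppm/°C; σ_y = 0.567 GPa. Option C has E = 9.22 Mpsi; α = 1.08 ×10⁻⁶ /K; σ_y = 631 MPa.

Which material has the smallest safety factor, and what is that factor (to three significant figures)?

With everything in SI (GPa, ×10⁻⁶/K, MPa):
  option D: E = 117.0, α = 17.4, σ_y = 216.0 → σ = 429 MPa, n = 0.504
  option J: E = 405.0, α = 4.57, σ_y = 567.0 → σ = 389 MPa, n = 1.46
  option C: E = 63.57, α = 1.08, σ_y = 631.0 → σ = 14.4 MPa, n = 43.8
Smallest n: option D with n = 0.504.

option D, n = 0.504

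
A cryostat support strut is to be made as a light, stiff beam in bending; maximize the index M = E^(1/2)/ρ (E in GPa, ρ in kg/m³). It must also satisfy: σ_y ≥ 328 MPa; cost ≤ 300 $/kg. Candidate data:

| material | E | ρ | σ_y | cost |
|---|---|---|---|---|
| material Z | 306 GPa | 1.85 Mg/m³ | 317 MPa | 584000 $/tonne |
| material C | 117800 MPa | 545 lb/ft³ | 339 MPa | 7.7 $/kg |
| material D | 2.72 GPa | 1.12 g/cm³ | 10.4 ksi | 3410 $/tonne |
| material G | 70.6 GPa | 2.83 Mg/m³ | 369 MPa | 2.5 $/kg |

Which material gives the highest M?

Screen on constraints: σ_y ≥ 328 MPa; cost ≤ 300 $/kg. Survivors: material C, material G.
Convert each candidate to consistent units, then evaluate M:
  material C: E = 117.8 GPa, ρ = 8730 kg/m³
  material G: E = 70.60 GPa, ρ = 2830 kg/m³
  material G: M = 2.97×10⁻³
  material C: M = 1.24×10⁻³
The maximum is for material G.

material G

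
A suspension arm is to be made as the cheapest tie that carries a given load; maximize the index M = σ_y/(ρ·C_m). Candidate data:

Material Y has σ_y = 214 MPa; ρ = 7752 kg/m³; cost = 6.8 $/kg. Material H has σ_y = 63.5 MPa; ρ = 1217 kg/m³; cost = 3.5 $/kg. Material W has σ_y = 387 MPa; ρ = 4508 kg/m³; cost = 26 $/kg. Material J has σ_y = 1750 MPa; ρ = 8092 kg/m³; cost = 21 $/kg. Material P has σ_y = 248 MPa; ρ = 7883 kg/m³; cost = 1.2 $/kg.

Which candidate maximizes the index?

material P

Computing M directly (units already consistent):
  material P: M = 26.2 kN·m per $
  material H: M = 14.9 kN·m per $
  material J: M = 10.3 kN·m per $
  material Y: M = 4.06 kN·m per $
  material W: M = 3.30 kN·m per $
Material P has the largest M.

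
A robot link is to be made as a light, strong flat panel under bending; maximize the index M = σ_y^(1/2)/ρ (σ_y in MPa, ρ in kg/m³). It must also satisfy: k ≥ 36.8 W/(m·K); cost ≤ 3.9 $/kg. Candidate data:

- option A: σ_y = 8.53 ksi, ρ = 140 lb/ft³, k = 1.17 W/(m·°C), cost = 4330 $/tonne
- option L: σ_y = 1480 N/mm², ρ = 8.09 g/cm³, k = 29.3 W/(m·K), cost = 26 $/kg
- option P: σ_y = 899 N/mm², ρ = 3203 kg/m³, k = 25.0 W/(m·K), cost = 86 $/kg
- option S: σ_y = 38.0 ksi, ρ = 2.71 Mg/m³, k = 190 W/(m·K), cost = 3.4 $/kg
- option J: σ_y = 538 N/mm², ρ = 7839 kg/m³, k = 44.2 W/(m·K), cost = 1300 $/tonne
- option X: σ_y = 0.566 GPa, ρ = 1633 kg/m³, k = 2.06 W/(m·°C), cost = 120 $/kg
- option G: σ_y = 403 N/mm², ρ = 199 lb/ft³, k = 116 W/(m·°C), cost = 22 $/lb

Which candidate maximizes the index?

option S

Screen on constraints: k ≥ 36.8 W/(m·K); cost ≤ 3.9 $/kg. Survivors: option S, option J.
Convert each candidate to consistent units, then evaluate M:
  option S: σ_y = 262.0 MPa, ρ = 2710 kg/m³
  option J: σ_y = 538.0 MPa, ρ = 7839 kg/m³
  option S: M = 5.97×10⁻³
  option J: M = 2.96×10⁻³
The maximum is for option S.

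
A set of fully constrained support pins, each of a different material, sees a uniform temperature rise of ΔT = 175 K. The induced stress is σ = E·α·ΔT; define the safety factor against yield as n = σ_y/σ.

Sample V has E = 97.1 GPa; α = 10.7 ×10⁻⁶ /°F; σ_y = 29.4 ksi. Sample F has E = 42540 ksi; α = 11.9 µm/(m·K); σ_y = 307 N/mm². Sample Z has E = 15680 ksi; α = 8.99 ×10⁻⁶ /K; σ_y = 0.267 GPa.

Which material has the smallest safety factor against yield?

sample F

In consistent units (E in GPa, α in ×10⁻⁶/K, σ_y in MPa):
  sample V: E = 97.10, α = 19.3, σ_y = 202.7 → σ = 327 MPa, n = 0.619
  sample F: E = 293.3, α = 11.9, σ_y = 307.0 → σ = 611 MPa, n = 0.503
  sample Z: E = 108.1, α = 8.99, σ_y = 267.0 → σ = 170 MPa, n = 1.57
Sample F has the lowest safety factor, n = 0.503.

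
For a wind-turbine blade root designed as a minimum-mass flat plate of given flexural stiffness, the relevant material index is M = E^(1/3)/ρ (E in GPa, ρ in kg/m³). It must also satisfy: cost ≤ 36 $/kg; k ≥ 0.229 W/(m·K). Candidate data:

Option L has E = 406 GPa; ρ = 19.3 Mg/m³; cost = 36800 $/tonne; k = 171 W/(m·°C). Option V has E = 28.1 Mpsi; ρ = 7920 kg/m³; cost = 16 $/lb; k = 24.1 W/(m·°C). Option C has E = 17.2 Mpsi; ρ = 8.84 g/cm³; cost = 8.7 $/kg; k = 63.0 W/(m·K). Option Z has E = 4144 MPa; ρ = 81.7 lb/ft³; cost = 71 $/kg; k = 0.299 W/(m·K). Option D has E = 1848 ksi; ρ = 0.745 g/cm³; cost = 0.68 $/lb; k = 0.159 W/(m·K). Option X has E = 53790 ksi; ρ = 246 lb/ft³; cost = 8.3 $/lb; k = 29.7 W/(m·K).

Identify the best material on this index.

Screen on constraints: cost ≤ 36 $/kg; k ≥ 0.229 W/(m·K). Survivors: option V, option C, option X.
Normalizing units and computing the index:
  option V: E = 193.7 GPa, ρ = 7920 kg/m³
  option C: E = 118.6 GPa, ρ = 8840 kg/m³
  option X: E = 370.9 GPa, ρ = 3941 kg/m³
  option X: M = 1.82×10⁻³
  option V: M = 0.731×10⁻³
  option C: M = 0.556×10⁻³
The maximum is for option X.

option X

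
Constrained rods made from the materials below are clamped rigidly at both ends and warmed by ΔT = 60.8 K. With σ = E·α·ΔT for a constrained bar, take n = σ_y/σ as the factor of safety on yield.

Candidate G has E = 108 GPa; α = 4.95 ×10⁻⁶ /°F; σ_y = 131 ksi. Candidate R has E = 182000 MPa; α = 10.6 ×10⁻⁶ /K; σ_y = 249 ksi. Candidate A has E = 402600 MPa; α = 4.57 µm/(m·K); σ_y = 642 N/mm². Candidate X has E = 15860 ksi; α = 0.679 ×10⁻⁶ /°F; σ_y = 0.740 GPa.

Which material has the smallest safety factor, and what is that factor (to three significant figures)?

candidate A, n = 5.74

With everything in SI (GPa, ×10⁻⁶/K, MPa):
  candidate G: E = 108.0, α = 8.91, σ_y = 903.2 → σ = 58.5 MPa, n = 15.4
  candidate R: E = 182.0, α = 10.6, σ_y = 1717 → σ = 117 MPa, n = 14.6
  candidate A: E = 402.6, α = 4.57, σ_y = 642.0 → σ = 112 MPa, n = 5.74
  candidate X: E = 109.4, α = 1.22, σ_y = 740.0 → σ = 8.13 MPa, n = 91.1
Candidate A has the lowest safety factor, n = 5.74.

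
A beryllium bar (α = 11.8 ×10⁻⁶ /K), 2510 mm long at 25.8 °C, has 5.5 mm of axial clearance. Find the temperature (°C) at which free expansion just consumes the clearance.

α·L₀·ΔT = 5.5 mm ⇒ ΔT = 5.5 / (11.8×10⁻⁶ × 2510.0) = 185.7 K.
T = 25.8 + 185.7 = 211.5 °C.

211 °C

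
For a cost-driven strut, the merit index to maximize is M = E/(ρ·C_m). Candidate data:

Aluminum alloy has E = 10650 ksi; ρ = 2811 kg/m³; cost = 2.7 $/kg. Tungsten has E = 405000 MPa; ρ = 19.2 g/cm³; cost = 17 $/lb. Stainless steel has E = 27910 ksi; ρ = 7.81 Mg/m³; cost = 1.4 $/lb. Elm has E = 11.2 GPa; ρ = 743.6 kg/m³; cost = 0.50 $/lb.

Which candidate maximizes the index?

elm

Normalizing units and computing the index:
  aluminum alloy: E = 73.43 GPa, ρ = 2811 kg/m³, cost = 2.700 $/kg
  tungsten: E = 405.0 GPa, ρ = 19200 kg/m³, cost = 37.48 $/kg
  stainless steel: E = 192.4 GPa, ρ = 7810 kg/m³, cost = 3.086 $/kg
  elm: E = 11.20 GPa, ρ = 743.6 kg/m³, cost = 1.102 $/kg
  elm: M = 13.7 MN·m per $
  aluminum alloy: M = 9.67 MN·m per $
  stainless steel: M = 7.98 MN·m per $
  tungsten: M = 0.563 MN·m per $
The maximum is for elm.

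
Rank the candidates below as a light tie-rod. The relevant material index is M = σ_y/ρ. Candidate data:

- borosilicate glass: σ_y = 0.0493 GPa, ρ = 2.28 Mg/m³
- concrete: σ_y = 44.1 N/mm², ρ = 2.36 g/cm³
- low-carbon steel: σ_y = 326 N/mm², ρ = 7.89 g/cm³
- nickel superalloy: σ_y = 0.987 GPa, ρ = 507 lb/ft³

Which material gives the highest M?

nickel superalloy

In SI units:
  borosilicate glass: σ_y = 49.30 MPa, ρ = 2280 kg/m³
  concrete: σ_y = 44.10 MPa, ρ = 2360 kg/m³
  low-carbon steel: σ_y = 326.0 MPa, ρ = 7890 kg/m³
  nickel superalloy: σ_y = 987.0 MPa, ρ = 8121 kg/m³
  nickel superalloy: M = 122 kN·m/kg
  low-carbon steel: M = 41.3 kN·m/kg
  borosilicate glass: M = 21.6 kN·m/kg
  concrete: M = 18.7 kN·m/kg
The maximum is for nickel superalloy.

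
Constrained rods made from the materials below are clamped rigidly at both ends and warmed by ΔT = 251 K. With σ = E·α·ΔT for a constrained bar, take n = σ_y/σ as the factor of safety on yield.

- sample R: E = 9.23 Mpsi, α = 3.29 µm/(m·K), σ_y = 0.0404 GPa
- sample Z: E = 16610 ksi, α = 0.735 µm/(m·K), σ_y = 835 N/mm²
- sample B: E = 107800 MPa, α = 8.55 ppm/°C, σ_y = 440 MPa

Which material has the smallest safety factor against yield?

sample R

With everything in SI (GPa, ×10⁻⁶/K, MPa):
  sample R: E = 63.64, α = 3.29, σ_y = 40.40 → σ = 52.6 MPa, n = 0.769
  sample Z: E = 114.5, α = 0.735, σ_y = 835.0 → σ = 21.1 MPa, n = 39.5
  sample B: E = 107.8, α = 8.55, σ_y = 440.0 → σ = 231 MPa, n = 1.90
The minimum is sample R at n = 0.769.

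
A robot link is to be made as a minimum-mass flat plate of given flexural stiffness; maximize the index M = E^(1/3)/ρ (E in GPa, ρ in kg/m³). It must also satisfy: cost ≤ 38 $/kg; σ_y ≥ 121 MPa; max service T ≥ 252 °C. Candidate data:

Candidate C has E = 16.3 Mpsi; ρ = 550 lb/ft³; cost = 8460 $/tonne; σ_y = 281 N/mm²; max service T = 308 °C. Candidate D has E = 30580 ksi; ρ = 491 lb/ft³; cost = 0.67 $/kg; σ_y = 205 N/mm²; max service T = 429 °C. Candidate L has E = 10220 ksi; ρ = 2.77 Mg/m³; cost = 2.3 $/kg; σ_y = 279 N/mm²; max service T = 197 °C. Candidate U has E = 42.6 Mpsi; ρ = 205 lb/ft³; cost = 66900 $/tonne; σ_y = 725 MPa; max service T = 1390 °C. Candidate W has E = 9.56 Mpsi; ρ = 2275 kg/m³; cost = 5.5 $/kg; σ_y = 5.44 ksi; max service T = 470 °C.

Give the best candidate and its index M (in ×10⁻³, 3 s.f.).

candidate D, M = 0.757×10⁻³

Screen on constraints: cost ≤ 38 $/kg; σ_y ≥ 121 MPa; max service T ≥ 252 °C. Survivors: candidate C, candidate D.
Putting every candidate on a common basis:
  candidate C: E = 112.4 GPa, ρ = 8810 kg/m³
  candidate D: E = 210.8 GPa, ρ = 7865 kg/m³
  candidate D: M = 0.757×10⁻³
  candidate C: M = 0.548×10⁻³
Candidate D has the largest M.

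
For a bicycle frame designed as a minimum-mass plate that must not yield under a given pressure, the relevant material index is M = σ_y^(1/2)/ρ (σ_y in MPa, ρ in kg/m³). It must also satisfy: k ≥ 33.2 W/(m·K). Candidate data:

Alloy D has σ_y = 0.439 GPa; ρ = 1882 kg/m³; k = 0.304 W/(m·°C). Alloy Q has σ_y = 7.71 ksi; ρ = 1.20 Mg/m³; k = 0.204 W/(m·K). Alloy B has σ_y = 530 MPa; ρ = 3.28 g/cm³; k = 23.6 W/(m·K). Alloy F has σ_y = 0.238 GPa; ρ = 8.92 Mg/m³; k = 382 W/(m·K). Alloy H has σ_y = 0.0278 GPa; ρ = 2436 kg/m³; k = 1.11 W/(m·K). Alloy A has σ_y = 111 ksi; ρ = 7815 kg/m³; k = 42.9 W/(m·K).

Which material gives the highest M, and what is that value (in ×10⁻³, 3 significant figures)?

Screen on constraints: k ≥ 33.2 W/(m·K). Survivors: alloy F, alloy A.
In SI units:
  alloy F: σ_y = 238.0 MPa, ρ = 8920 kg/m³
  alloy A: σ_y = 765.3 MPa, ρ = 7815 kg/m³
  alloy A: M = 3.54×10⁻³
  alloy F: M = 1.73×10⁻³
Alloy A has the largest M.

alloy A, M = 3.54×10⁻³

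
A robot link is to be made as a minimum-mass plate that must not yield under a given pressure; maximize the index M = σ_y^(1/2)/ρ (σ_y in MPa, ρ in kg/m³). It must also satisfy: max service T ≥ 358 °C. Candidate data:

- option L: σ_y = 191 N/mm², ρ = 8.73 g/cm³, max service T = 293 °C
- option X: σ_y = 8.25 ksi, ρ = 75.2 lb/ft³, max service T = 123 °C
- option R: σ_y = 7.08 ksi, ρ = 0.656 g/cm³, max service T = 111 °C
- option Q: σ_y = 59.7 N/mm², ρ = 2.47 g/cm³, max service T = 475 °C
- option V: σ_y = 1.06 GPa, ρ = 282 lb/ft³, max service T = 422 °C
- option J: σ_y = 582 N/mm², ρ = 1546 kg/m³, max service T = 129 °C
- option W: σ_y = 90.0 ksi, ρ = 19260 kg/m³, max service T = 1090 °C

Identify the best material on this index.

option V

Screen on constraints: max service T ≥ 358 °C. Survivors: option Q, option V, option W.
In SI units:
  option Q: σ_y = 59.70 MPa, ρ = 2470 kg/m³
  option V: σ_y = 1060 MPa, ρ = 4517 kg/m³
  option W: σ_y = 620.5 MPa, ρ = 19260 kg/m³
  option V: M = 7.21×10⁻³
  option Q: M = 3.13×10⁻³
  option W: M = 1.29×10⁻³
The maximum is for option V.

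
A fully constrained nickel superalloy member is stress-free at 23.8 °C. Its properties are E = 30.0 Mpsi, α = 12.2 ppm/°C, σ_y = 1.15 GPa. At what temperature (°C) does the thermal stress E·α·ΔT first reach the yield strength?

480 °C

E = 30.0 Mpsi = 206.8 GPa.
σ_y = 1.15 GPa = 1150 MPa.
E·α·ΔT = 1150 MPa ⇒ ΔT = 1150 / (206.8×10³ × 12.2×10⁻⁶) = 455.7 K.
T = 23.8 + 455.7 = 479.5 °C.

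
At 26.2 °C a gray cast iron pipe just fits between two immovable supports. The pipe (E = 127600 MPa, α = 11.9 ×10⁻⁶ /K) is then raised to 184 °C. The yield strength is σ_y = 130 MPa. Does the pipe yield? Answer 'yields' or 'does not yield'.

yields

E = 127600 MPa = 127.6 GPa.
ΔT = 157.8 K. Constrained thermal stress σ = E·α·ΔT = 127.6×10³ MPa × 11.9×10⁻⁶ × 157.8 = 240 MPa (compressive).
Compare to σ_y = 130 MPa: σ ≥ σ_y, so it yields.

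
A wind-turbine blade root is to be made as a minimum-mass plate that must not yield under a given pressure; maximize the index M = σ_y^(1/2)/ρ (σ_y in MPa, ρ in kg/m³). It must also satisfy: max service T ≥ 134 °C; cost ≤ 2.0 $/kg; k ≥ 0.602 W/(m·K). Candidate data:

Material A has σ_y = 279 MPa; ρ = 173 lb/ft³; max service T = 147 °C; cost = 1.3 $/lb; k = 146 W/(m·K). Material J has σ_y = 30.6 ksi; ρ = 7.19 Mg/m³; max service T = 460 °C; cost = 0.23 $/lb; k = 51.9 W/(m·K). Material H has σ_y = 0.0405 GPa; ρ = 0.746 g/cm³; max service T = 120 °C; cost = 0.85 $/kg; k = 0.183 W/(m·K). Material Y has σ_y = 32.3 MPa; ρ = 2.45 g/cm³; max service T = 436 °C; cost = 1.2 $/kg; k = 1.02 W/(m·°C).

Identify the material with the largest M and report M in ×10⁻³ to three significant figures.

Screen on constraints: max service T ≥ 134 °C; cost ≤ 2.0 $/kg; k ≥ 0.602 W/(m·K). Survivors: material J, material Y.
Convert each candidate to consistent units, then evaluate M:
  material J: σ_y = 211.0 MPa, ρ = 7190 kg/m³
  material Y: σ_y = 32.30 MPa, ρ = 2450 kg/m³
  material Y: M = 2.32×10⁻³
  material J: M = 2.02×10⁻³
The maximum is for material Y.

material Y, M = 2.32×10⁻³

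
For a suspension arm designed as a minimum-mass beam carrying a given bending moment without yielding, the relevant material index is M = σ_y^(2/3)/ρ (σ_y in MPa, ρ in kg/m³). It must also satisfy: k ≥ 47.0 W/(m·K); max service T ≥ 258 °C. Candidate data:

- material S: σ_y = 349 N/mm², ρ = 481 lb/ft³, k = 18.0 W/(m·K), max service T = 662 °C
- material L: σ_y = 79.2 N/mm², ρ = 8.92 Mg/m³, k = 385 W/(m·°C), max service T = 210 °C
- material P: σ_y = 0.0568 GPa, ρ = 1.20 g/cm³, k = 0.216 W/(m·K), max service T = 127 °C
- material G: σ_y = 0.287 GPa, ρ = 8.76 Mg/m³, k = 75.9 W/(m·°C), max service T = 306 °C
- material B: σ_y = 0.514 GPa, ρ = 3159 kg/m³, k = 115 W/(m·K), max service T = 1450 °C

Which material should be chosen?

material B

Screen on constraints: k ≥ 47.0 W/(m·K); max service T ≥ 258 °C. Survivors: material G, material B.
Putting every candidate on a common basis:
  material G: σ_y = 287.0 MPa, ρ = 8760 kg/m³
  material B: σ_y = 514.0 MPa, ρ = 3159 kg/m³
  material B: M = 20.3×10⁻³
  material G: M = 4.97×10⁻³
Highest index: material B.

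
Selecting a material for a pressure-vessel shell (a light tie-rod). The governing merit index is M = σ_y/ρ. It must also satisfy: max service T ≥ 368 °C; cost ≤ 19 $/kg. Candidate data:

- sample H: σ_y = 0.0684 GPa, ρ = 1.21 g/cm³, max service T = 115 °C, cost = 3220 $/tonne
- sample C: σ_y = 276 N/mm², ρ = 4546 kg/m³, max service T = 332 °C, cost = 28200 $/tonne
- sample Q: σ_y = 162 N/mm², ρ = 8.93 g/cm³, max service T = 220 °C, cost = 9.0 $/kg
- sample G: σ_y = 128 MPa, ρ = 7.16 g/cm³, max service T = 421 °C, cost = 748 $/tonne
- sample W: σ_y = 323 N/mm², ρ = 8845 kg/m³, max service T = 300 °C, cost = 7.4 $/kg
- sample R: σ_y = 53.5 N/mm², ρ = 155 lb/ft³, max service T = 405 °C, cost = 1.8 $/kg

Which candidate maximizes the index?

sample R

Screen on constraints: max service T ≥ 368 °C; cost ≤ 19 $/kg. Survivors: sample G, sample R.
After converting to SI:
  sample G: σ_y = 128.0 MPa, ρ = 7160 kg/m³
  sample R: σ_y = 53.50 MPa, ρ = 2483 kg/m³
  sample R: M = 21.5 kN·m/kg
  sample G: M = 17.9 kN·m/kg
The maximum is for sample R.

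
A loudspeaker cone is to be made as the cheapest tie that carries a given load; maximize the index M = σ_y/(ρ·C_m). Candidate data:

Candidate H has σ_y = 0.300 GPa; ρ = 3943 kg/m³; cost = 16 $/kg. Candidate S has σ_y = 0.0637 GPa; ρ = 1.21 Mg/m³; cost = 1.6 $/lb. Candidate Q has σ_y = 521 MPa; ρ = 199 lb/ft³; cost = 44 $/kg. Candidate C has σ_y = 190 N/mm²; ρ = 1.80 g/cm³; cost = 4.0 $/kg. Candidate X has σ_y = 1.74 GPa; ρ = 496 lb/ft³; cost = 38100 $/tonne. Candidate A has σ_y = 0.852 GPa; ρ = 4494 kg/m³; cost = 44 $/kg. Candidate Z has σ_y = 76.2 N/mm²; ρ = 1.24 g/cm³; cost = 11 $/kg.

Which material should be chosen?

candidate C

Putting every candidate on a common basis:
  candidate H: σ_y = 300.0 MPa, ρ = 3943 kg/m³, cost = 16.00 $/kg
  candidate S: σ_y = 63.70 MPa, ρ = 1210 kg/m³, cost = 3.527 $/kg
  candidate Q: σ_y = 521.0 MPa, ρ = 3188 kg/m³, cost = 44.00 $/kg
  candidate C: σ_y = 190.0 MPa, ρ = 1800 kg/m³, cost = 4.000 $/kg
  candidate X: σ_y = 1740 MPa, ρ = 7945 kg/m³, cost = 38.10 $/kg
  candidate A: σ_y = 852.0 MPa, ρ = 4494 kg/m³, cost = 44.00 $/kg
  candidate Z: σ_y = 76.20 MPa, ρ = 1240 kg/m³, cost = 11.00 $/kg
  candidate C: M = 26.4 kN·m per $
  candidate S: M = 14.9 kN·m per $
  candidate X: M = 5.75 kN·m per $
  candidate Z: M = 5.59 kN·m per $
  candidate H: M = 4.76 kN·m per $
  candidate A: M = 4.31 kN·m per $
  candidate Q: M = 3.71 kN·m per $
Candidate C ranks first.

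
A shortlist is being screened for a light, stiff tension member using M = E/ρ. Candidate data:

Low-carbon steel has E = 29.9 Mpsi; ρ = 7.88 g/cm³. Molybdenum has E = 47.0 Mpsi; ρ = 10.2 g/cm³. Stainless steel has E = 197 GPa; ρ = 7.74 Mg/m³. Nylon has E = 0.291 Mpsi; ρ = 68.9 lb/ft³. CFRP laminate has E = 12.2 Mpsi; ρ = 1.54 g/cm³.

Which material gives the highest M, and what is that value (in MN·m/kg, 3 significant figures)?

After converting to SI:
  low-carbon steel: E = 206.2 GPa, ρ = 7880 kg/m³
  molybdenum: E = 324.1 GPa, ρ = 10200 kg/m³
  stainless steel: E = 197.0 GPa, ρ = 7740 kg/m³
  nylon: E = 2.006 GPa, ρ = 1104 kg/m³
  CFRP laminate: E = 84.12 GPa, ρ = 1540 kg/m³
  CFRP laminate: M = 54.6 MN·m/kg
  molybdenum: M = 31.8 MN·m/kg
  low-carbon steel: M = 26.2 MN·m/kg
  stainless steel: M = 25.5 MN·m/kg
  nylon: M = 1.82 MN·m/kg
CFRP laminate ranks first.

CFRP laminate, M = 54.6 MN·m/kg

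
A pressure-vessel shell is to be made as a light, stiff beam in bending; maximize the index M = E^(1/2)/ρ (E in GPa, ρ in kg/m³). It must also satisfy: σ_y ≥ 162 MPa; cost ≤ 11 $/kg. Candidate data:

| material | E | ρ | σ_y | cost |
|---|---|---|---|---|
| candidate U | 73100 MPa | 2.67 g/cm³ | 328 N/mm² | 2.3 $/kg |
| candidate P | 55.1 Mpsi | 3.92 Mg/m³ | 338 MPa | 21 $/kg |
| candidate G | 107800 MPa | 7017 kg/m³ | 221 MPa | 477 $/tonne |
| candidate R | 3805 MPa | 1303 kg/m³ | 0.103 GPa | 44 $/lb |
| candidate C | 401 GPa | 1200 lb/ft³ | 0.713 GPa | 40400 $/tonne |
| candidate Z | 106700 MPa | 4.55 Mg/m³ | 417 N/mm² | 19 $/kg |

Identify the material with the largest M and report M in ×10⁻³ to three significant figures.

Screen on constraints: σ_y ≥ 162 MPa; cost ≤ 11 $/kg. Survivors: candidate U, candidate G.
Normalizing units and computing the index:
  candidate U: E = 73.10 GPa, ρ = 2670 kg/m³
  candidate G: E = 107.8 GPa, ρ = 7017 kg/m³
  candidate U: M = 3.20×10⁻³
  candidate G: M = 1.48×10⁻³
Candidate U has the largest M.

candidate U, M = 3.20×10⁻³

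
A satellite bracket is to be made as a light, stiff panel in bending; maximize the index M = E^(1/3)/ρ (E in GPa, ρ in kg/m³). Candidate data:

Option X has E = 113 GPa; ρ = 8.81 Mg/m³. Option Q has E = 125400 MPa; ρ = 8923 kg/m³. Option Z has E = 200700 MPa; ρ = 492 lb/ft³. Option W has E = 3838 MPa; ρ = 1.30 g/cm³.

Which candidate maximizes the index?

option W

After converting to SI:
  option X: E = 113.0 GPa, ρ = 8810 kg/m³
  option Q: E = 125.4 GPa, ρ = 8923 kg/m³
  option Z: E = 200.7 GPa, ρ = 7881 kg/m³
  option W: E = 3.838 GPa, ρ = 1300 kg/m³
  option W: M = 1.20×10⁻³
  option Z: M = 0.743×10⁻³
  option Q: M = 0.561×10⁻³
  option X: M = 0.549×10⁻³
Option W has the largest M.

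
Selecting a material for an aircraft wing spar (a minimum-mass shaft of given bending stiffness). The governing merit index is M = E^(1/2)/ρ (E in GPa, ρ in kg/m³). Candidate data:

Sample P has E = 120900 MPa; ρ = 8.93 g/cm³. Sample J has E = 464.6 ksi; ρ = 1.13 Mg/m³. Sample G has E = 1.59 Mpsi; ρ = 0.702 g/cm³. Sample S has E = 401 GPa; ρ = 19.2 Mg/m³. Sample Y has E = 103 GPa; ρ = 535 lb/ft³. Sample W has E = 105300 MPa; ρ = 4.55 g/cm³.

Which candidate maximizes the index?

After converting to SI:
  sample P: E = 120.9 GPa, ρ = 8930 kg/m³
  sample J: E = 3.203 GPa, ρ = 1130 kg/m³
  sample G: E = 10.96 GPa, ρ = 702.0 kg/m³
  sample S: E = 401.0 GPa, ρ = 19200 kg/m³
  sample Y: E = 103.0 GPa, ρ = 8570 kg/m³
  sample W: E = 105.3 GPa, ρ = 4550 kg/m³
  sample G: M = 4.72×10⁻³
  sample W: M = 2.26×10⁻³
  sample J: M = 1.58×10⁻³
  sample P: M = 1.23×10⁻³
  sample Y: M = 1.18×10⁻³
  sample S: M = 1.04×10⁻³
The maximum is for sample G.

sample G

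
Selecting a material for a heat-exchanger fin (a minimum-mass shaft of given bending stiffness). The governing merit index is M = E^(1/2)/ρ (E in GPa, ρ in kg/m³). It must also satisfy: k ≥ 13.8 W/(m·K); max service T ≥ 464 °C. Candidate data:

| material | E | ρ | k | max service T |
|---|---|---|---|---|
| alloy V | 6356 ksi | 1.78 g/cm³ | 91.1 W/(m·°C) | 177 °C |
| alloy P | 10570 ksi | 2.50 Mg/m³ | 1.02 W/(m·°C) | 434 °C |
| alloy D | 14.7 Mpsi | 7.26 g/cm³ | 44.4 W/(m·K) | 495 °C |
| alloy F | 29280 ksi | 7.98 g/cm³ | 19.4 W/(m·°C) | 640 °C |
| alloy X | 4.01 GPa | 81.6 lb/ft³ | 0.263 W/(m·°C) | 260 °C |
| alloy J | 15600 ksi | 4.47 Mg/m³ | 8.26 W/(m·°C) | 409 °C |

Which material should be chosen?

alloy F

Screen on constraints: k ≥ 13.8 W/(m·K); max service T ≥ 464 °C. Survivors: alloy D, alloy F.
Convert each candidate to consistent units, then evaluate M:
  alloy D: E = 101.4 GPa, ρ = 7260 kg/m³
  alloy F: E = 201.9 GPa, ρ = 7980 kg/m³
  alloy F: M = 1.78×10⁻³
  alloy D: M = 1.39×10⁻³
Alloy F has the largest M.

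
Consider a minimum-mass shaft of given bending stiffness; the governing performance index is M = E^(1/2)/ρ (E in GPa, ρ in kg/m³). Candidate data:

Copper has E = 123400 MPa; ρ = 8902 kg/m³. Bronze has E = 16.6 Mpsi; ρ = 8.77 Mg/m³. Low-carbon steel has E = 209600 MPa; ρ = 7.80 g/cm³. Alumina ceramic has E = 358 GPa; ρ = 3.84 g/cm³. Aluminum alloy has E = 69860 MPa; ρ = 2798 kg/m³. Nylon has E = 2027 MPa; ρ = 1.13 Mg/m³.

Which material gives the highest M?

alumina ceramic

Normalizing units and computing the index:
  copper: E = 123.4 GPa, ρ = 8902 kg/m³
  bronze: E = 114.5 GPa, ρ = 8770 kg/m³
  low-carbon steel: E = 209.6 GPa, ρ = 7800 kg/m³
  alumina ceramic: E = 358.0 GPa, ρ = 3840 kg/m³
  aluminum alloy: E = 69.86 GPa, ρ = 2798 kg/m³
  nylon: E = 2.027 GPa, ρ = 1130 kg/m³
  alumina ceramic: M = 4.93×10⁻³
  aluminum alloy: M = 2.99×10⁻³
  low-carbon steel: M = 1.86×10⁻³
  nylon: M = 1.26×10⁻³
  copper: M = 1.25×10⁻³
  bronze: M = 1.22×10⁻³
Alumina ceramic has the largest M.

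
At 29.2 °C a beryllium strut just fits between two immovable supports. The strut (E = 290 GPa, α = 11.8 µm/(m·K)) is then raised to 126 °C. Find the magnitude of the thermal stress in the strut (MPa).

331 MPa

ΔT = 96.80 K. Constrained thermal stress σ = E·α·ΔT = 290.0×10³ MPa × 11.8×10⁻⁶ × 96.80 = 331 MPa (compressive).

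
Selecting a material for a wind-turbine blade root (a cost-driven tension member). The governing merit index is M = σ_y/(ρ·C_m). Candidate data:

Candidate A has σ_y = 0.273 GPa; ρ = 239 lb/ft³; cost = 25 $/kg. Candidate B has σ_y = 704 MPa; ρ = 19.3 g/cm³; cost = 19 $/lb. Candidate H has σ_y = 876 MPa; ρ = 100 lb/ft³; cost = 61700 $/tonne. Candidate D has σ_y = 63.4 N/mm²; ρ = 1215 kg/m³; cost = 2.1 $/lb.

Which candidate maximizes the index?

candidate D

After converting to SI:
  candidate A: σ_y = 273.0 MPa, ρ = 3828 kg/m³, cost = 25.00 $/kg
  candidate B: σ_y = 704.0 MPa, ρ = 19300 kg/m³, cost = 41.89 $/kg
  candidate H: σ_y = 876.0 MPa, ρ = 1602 kg/m³, cost = 61.70 $/kg
  candidate D: σ_y = 63.40 MPa, ρ = 1215 kg/m³, cost = 4.630 $/kg
  candidate D: M = 11.3 kN·m per $
  candidate H: M = 8.86 kN·m per $
  candidate A: M = 2.85 kN·m per $
  candidate B: M = 0.871 kN·m per $
Candidate D ranks first.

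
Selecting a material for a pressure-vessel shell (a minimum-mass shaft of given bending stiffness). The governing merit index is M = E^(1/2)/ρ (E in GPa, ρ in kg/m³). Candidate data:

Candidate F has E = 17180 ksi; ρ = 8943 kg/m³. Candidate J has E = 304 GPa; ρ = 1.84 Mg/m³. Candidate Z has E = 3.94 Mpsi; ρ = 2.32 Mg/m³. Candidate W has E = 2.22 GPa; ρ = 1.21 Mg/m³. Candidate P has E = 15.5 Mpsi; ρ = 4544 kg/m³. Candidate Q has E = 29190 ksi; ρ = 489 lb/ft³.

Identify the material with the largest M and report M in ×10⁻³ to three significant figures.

In SI units:
  candidate F: E = 118.5 GPa, ρ = 8943 kg/m³
  candidate J: E = 304.0 GPa, ρ = 1840 kg/m³
  candidate Z: E = 27.17 GPa, ρ = 2320 kg/m³
  candidate W: E = 2.220 GPa, ρ = 1210 kg/m³
  candidate P: E = 106.9 GPa, ρ = 4544 kg/m³
  candidate Q: E = 201.3 GPa, ρ = 7833 kg/m³
  candidate J: M = 9.48×10⁻³
  candidate P: M = 2.28×10⁻³
  candidate Z: M = 2.25×10⁻³
  candidate Q: M = 1.81×10⁻³
  candidate W: M = 1.23×10⁻³
  candidate F: M = 1.22×10⁻³
Candidate J ranks first.

candidate J, M = 9.48×10⁻³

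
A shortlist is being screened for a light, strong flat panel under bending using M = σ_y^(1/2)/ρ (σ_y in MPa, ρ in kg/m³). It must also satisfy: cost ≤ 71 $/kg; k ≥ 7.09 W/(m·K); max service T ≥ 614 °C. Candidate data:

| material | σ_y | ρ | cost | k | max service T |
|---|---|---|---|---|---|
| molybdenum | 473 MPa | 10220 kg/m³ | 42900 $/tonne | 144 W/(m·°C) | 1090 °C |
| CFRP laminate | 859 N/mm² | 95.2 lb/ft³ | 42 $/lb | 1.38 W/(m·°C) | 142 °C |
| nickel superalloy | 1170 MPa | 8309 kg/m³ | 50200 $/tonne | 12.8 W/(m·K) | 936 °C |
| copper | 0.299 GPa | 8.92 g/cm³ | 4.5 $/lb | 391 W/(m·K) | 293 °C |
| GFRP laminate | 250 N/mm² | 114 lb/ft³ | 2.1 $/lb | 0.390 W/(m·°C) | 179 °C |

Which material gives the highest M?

nickel superalloy

Screen on constraints: cost ≤ 71 $/kg; k ≥ 7.09 W/(m·K); max service T ≥ 614 °C. Survivors: molybdenum, nickel superalloy.
Putting every candidate on a common basis:
  molybdenum: σ_y = 473.0 MPa, ρ = 10220 kg/m³
  nickel superalloy: σ_y = 1170 MPa, ρ = 8309 kg/m³
  nickel superalloy: M = 4.12×10⁻³
  molybdenum: M = 2.13×10⁻³
Nickel superalloy ranks first.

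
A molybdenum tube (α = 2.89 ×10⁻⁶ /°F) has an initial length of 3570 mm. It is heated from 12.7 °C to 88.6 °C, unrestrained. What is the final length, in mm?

3571.4 mm

Convert α: 2.89×10⁻⁶/°F × (9/5) = 5.20×10⁻⁶/K.
ΔT = 88.6 − 12.7 = 75.90 K.
ΔL = α·L₀·ΔT = 5.20×10⁻⁶ × 3570 mm × 75.90 K = 1.41 mm.
L = L₀ + ΔL = 3570 + 1.41 = 3571.4 mm.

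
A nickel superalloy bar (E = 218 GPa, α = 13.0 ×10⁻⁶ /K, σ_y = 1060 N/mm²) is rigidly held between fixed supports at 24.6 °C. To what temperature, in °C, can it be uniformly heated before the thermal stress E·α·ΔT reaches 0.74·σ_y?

301 °C

σ_y = 1060 N/mm² = 1060 MPa.
E·α·ΔT = 784.4 MPa ⇒ ΔT = 784.4 / (218.0×10³ × 13.0×10⁻⁶) = 276.8 K.
T = 24.6 + 276.8 = 301.4 °C.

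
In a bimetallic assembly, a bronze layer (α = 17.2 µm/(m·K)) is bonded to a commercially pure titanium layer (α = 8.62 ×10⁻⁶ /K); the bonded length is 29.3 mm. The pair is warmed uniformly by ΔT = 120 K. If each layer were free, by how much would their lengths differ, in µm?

Δα = |17.2 − 8.62|×10⁻⁶/K = 8.58×10⁻⁶/K.
ΔL_mismatch = Δα·L·ΔT = 8.58×10⁻⁶ × 29.3 mm × 120.0 K = 30.2 µm.

30.2 µm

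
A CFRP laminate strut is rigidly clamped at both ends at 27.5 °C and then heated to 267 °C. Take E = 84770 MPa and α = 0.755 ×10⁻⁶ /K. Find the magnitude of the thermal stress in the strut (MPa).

E = 84770 MPa = 84.77 GPa.
ΔT = 239.5 K. Constrained thermal stress σ = E·α·ΔT = 84.77×10³ MPa × 0.755×10⁻⁶ × 239.5 = 15.3 MPa (compressive).

15.3 MPa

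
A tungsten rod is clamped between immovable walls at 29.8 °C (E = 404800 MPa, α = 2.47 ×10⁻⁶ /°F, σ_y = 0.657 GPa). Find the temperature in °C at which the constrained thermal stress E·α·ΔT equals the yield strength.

E = 404800 MPa = 404.8 GPa.
α = 2.47×10⁻⁶/°F × 9/5 = 4.45×10⁻⁶/K.
σ_y = 0.657 GPa = 657.0 MPa.
E·α·ΔT = 657.0 MPa ⇒ ΔT = 657.0 / (404.8×10³ × 4.45×10⁻⁶) = 365.1 K.
T = 29.8 + 365.1 = 394.9 °C.

395 °C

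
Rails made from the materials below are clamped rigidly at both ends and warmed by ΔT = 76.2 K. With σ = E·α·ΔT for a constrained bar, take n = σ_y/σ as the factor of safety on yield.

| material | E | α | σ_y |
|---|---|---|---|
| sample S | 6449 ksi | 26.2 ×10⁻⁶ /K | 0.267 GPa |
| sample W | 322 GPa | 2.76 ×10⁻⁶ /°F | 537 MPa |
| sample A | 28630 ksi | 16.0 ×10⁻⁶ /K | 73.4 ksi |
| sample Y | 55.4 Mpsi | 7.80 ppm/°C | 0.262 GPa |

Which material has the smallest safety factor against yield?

Per material, after unit conversion:
  sample S: E = 44.46, α = 26.2, σ_y = 267.0 → σ = 88.8 MPa, n = 3.01
  sample W: E = 322.0, α = 4.97, σ_y = 537.0 → σ = 122 MPa, n = 4.41
  sample A: E = 197.4, α = 16.0, σ_y = 506.1 → σ = 241 MPa, n = 2.10
  sample Y: E = 382.0, α = 7.80, σ_y = 262.0 → σ = 227 MPa, n = 1.15
The minimum is sample Y at n = 1.15.

sample Y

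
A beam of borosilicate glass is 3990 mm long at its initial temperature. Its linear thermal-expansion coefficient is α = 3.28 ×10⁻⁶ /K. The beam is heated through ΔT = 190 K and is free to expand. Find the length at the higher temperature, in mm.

ΔL = α·L₀·ΔT = 3.28×10⁻⁶ × 3990 mm × 190.0 K = 2.49 mm.
L = L₀ + ΔL = 3990 + 2.49 = 3992.5 mm.

3992.5 mm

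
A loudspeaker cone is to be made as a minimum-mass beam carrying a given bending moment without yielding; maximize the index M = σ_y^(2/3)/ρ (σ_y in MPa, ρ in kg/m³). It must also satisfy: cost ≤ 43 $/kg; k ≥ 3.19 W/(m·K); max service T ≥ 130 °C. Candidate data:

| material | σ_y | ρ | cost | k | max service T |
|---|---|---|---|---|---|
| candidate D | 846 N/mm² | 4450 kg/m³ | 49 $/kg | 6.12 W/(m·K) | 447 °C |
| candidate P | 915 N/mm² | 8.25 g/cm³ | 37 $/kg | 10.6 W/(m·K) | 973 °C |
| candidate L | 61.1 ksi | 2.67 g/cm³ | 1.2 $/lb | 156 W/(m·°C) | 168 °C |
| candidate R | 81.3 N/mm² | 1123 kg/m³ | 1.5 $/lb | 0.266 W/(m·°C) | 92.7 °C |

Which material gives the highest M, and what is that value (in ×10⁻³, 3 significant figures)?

candidate L, M = 21.0×10⁻³

Screen on constraints: cost ≤ 43 $/kg; k ≥ 3.19 W/(m·K); max service T ≥ 130 °C. Survivors: candidate P, candidate L.
Putting every candidate on a common basis:
  candidate P: σ_y = 915.0 MPa, ρ = 8250 kg/m³
  candidate L: σ_y = 421.3 MPa, ρ = 2670 kg/m³
  candidate L: M = 21.0×10⁻³
  candidate P: M = 11.4×10⁻³
Candidate L has the largest M.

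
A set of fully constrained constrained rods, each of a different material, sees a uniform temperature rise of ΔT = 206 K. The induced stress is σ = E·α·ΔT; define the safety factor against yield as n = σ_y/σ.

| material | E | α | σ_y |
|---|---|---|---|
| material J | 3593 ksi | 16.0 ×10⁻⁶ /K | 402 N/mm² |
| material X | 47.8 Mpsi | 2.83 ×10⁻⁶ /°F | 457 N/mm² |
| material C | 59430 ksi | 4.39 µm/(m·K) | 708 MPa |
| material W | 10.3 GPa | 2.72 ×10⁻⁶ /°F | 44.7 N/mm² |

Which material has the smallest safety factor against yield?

Per material, after unit conversion:
  material J: E = 24.77, α = 16.0, σ_y = 402.0 → σ = 81.7 MPa, n = 4.92
  material X: E = 329.6, α = 5.09, σ_y = 457.0 → σ = 346 MPa, n = 1.32
  material C: E = 409.8, α = 4.39, σ_y = 708.0 → σ = 371 MPa, n = 1.91
  material W: E = 10.30, α = 4.90, σ_y = 44.70 → σ = 10.4 MPa, n = 4.30
Material X has the lowest safety factor, n = 1.32.

material X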